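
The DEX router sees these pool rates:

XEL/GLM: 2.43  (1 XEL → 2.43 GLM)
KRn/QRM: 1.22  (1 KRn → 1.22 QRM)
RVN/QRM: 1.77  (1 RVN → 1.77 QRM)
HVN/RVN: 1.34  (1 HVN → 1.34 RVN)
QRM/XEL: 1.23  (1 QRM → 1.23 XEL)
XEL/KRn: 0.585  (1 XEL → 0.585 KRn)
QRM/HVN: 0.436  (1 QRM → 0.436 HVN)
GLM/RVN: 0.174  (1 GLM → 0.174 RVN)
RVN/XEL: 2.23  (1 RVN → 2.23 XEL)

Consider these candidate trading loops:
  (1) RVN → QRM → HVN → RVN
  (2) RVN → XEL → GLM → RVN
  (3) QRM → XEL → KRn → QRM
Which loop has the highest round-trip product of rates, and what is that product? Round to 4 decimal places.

1.0341

(1) 1.77 × 0.436 × 1.34 = 1.03410
(2) 2.23 × 2.43 × 0.174 = 0.94289
(3) 1.23 × 0.585 × 1.22 = 0.87785
Highest is cycle (1) at 1.0341 (>1, arbitrage).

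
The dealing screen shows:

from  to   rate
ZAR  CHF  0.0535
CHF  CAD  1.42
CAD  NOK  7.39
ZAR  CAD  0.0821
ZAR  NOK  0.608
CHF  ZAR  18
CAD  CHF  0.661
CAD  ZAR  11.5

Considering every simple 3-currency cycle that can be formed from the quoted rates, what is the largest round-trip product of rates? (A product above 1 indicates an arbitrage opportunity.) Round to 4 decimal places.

CAD→CHF→ZAR→CAD: 0.661 × 18 × 0.0821 = 0.97683
CAD→ZAR→CHF→CAD: 11.5 × 0.0535 × 1.42 = 0.87366
Maximum is CAD→CHF→ZAR→CAD at 0.9768; no arbitrage — every cycle loses value.

0.9768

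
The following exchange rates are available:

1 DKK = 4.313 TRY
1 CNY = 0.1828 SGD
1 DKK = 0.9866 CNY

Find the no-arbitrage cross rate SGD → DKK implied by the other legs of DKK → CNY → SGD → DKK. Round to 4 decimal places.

Known legs of the cycle: 0.9866 × 0.1828 = 0.18035048
For no arbitrage the full-cycle product must be 1, so the missing rate is 1 / 0.18035048 ≈ 5.544759.

5.5448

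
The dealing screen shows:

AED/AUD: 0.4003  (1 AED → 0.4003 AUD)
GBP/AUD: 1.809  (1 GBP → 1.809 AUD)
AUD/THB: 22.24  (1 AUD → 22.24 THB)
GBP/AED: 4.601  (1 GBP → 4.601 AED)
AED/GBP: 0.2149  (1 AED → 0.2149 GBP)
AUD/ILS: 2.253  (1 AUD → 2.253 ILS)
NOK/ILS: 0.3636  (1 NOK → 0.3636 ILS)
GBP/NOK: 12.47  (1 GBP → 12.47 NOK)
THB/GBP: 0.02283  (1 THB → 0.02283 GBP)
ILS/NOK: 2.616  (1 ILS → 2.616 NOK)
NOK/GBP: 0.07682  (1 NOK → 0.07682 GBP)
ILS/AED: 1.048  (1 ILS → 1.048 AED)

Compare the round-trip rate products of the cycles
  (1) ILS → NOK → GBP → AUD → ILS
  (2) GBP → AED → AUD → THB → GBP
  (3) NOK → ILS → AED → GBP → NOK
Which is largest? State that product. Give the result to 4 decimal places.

(1) 2.616 × 0.07682 × 1.809 × 2.253 = 0.81905
(2) 4.601 × 0.4003 × 22.24 × 0.02283 = 0.93514
(3) 0.3636 × 1.048 × 0.2149 × 12.47 = 1.02115
Highest is cycle (3) at 1.0211 (>1, arbitrage).

1.0211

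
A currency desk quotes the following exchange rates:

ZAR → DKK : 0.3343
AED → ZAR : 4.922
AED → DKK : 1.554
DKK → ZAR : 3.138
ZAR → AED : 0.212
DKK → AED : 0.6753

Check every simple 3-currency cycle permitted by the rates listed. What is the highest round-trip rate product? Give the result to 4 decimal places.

DKK→AED→ZAR→DKK: 0.6753 × 4.922 × 0.3343 = 1.11116
DKK→ZAR→AED→DKK: 3.138 × 0.212 × 1.554 = 1.03381
Maximum is DKK→AED→ZAR→DKK at 1.1112; arbitrage exists.

1.1112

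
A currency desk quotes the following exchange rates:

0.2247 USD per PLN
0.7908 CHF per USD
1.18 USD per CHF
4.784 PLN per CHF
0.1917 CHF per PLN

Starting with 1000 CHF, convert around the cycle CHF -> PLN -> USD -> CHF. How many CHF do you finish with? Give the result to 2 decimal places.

850.08

1000 CHF × 4.784 = 4784 PLN
4784 PLN × 0.2247 = 1074.9648 USD
1074.9648 USD × 0.7908 = 850.08216384 CHF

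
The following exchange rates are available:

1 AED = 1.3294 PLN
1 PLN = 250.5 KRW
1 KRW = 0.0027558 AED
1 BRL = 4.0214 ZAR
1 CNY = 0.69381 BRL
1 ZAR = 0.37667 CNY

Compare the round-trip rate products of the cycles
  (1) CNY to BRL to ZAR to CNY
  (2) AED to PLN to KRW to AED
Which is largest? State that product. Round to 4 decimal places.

1.0509

(1) 0.69381 × 4.0214 × 0.37667 = 1.05094
(2) 1.3294 × 250.5 × 0.0027558 = 0.91772
Highest is cycle (1) at 1.0509 (>1, arbitrage).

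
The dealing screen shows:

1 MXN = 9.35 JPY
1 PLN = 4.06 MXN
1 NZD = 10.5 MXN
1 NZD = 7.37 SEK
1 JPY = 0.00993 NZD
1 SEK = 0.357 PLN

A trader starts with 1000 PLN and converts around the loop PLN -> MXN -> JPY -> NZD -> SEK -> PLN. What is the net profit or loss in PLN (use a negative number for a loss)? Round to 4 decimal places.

1000 PLN × 4.06 = 4060 MXN
4060 MXN × 9.35 = 37961 JPY
37961 JPY × 0.00993 = 376.95273 NZD
376.95273 NZD × 7.37 = 2778.1416201 SEK
2778.1416201 SEK × 0.357 = 991.7965583757 PLN
Net change: 991.7965583757 − 1000 = -8.2034416243 PLN

-8.2034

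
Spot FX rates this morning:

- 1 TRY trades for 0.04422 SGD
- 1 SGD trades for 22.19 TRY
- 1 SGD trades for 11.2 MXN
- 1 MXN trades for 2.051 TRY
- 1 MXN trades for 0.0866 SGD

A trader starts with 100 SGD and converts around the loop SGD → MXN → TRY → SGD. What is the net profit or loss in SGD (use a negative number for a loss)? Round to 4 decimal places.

1.5786

100 SGD × 11.2 = 1120 MXN
1120 MXN × 2.051 = 2297.12 TRY
2297.12 TRY × 0.04422 = 101.5786464 SGD
Net change: 101.5786464 − 100 = 1.5786464 SGD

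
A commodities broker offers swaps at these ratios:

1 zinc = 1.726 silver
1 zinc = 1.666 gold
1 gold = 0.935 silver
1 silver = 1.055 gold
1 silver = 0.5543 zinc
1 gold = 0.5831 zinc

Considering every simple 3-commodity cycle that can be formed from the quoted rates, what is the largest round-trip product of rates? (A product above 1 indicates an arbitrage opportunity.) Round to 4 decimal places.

1.0618

gold→zinc→silver→gold: 0.5831 × 1.726 × 1.055 = 1.06178
gold→silver→zinc→gold: 0.935 × 0.5543 × 1.666 = 0.86344
Maximum is gold→zinc→silver→gold at 1.0618; arbitrage exists.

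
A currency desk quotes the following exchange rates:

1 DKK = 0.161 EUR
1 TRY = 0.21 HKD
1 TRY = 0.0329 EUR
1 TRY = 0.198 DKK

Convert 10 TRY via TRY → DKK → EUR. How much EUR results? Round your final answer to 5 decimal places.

0.31878

10 TRY × 0.198 = 1.98 DKK
1.98 DKK × 0.161 = 0.31878 EUR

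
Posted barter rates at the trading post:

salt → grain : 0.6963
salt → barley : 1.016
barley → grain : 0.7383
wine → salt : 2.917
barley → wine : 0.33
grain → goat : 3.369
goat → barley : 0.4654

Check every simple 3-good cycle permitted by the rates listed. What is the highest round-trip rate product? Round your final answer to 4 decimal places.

goat→barley→grain→goat: 0.4654 × 0.7383 × 3.369 = 1.15760
wine→salt→barley→wine: 2.917 × 1.016 × 0.33 = 0.97801
Maximum is goat→barley→grain→goat at 1.1576; arbitrage exists.

1.1576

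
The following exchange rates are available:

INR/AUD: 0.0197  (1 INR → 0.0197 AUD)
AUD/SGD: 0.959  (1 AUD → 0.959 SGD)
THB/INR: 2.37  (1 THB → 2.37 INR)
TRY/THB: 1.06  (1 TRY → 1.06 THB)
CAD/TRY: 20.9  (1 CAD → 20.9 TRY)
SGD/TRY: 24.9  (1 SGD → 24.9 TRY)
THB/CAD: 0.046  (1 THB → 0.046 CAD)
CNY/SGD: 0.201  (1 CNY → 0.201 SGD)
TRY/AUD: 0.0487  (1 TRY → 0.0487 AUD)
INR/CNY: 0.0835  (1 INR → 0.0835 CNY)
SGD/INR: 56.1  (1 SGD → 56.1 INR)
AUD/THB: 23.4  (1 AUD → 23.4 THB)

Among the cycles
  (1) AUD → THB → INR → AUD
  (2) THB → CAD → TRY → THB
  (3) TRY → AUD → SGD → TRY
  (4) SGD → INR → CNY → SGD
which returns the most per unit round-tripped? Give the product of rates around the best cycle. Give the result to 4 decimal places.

1.1629

(1) 23.4 × 2.37 × 0.0197 = 1.09252
(2) 0.046 × 20.9 × 1.06 = 1.01908
(3) 0.0487 × 0.959 × 24.9 = 1.16291
(4) 56.1 × 0.0835 × 0.201 = 0.94155
Highest is cycle (3) at 1.1629 (>1, arbitrage).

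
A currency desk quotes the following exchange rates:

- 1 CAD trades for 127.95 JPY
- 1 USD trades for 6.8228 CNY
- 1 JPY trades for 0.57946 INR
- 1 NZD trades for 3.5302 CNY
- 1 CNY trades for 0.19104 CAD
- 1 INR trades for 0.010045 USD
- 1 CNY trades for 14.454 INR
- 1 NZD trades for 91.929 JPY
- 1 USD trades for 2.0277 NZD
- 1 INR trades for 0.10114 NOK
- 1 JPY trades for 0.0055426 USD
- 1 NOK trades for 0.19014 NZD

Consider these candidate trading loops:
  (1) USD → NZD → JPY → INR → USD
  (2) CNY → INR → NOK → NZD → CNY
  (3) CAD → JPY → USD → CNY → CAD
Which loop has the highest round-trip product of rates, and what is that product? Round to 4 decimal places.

(1) 2.0277 × 91.929 × 0.57946 × 0.010045 = 1.08500
(2) 14.454 × 0.10114 × 0.19014 × 3.5302 = 0.98126
(3) 127.95 × 0.0055426 × 6.8228 × 0.19104 = 0.92436
Highest is cycle (1) at 1.0850 (>1, arbitrage).

1.0850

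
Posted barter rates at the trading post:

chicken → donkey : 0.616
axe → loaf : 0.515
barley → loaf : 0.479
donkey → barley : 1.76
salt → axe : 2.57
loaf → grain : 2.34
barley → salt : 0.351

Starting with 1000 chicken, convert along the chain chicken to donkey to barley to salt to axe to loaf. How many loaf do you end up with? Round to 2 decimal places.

503.66

1000 chicken × 0.616 = 616 donkey
616 donkey × 1.76 = 1084.16 barley
1084.16 barley × 0.351 = 380.54016 salt
380.54016 salt × 2.57 = 977.9882112 axe
977.9882112 axe × 0.515 = 503.663928768 loaf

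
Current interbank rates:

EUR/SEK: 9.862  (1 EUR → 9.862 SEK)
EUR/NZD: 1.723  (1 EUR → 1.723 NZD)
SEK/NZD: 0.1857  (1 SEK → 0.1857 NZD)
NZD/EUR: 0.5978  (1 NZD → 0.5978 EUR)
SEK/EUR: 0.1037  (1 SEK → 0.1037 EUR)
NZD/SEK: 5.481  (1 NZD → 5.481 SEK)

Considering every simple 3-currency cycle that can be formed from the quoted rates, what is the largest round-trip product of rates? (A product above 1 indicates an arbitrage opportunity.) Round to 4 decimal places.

1.0948

SEK→NZD→EUR→SEK: 0.1857 × 0.5978 × 9.862 = 1.09480
SEK→EUR→NZD→SEK: 0.1037 × 1.723 × 5.481 = 0.97932
Maximum is SEK→NZD→EUR→SEK at 1.0948; arbitrage exists.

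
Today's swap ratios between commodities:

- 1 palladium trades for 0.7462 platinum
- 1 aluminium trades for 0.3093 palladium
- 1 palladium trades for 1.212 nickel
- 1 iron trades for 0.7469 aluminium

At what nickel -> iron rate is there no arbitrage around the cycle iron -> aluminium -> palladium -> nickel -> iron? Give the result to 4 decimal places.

3.5715

Known legs of the cycle: 0.7469 × 0.3093 × 1.212 = 0.27999159804
For no arbitrage the full-cycle product must be 1, so the missing rate is 1 / 0.27999159804 ≈ 3.571536.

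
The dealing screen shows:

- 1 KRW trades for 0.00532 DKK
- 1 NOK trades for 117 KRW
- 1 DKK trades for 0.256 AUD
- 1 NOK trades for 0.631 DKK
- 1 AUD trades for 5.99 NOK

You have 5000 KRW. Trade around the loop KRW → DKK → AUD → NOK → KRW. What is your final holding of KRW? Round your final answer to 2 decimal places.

4772.37

5000 KRW × 0.00532 = 26.6 DKK
26.6 DKK × 0.256 = 6.8096 AUD
6.8096 AUD × 5.99 = 40.789504 NOK
40.789504 NOK × 117 = 4772.371968 KRW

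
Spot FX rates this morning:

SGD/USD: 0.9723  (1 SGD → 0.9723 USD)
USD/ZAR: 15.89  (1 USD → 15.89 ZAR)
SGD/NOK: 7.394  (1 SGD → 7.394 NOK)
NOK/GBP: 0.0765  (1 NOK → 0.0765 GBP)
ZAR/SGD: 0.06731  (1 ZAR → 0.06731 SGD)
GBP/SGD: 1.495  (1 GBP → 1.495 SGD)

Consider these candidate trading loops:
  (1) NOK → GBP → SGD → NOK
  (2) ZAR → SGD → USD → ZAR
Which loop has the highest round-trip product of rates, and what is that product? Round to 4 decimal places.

(1) 0.0765 × 1.495 × 7.394 = 0.84563
(2) 0.06731 × 0.9723 × 15.89 = 1.03993
Highest is cycle (2) at 1.0399 (>1, arbitrage).

1.0399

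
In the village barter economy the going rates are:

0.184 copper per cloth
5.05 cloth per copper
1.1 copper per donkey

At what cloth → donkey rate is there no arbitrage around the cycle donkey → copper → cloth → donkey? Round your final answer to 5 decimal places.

Known legs of the cycle: 1.1 × 5.05 = 5.555
For no arbitrage the full-cycle product must be 1, so the missing rate is 1 / 5.555 ≈ 0.1800180.

0.18002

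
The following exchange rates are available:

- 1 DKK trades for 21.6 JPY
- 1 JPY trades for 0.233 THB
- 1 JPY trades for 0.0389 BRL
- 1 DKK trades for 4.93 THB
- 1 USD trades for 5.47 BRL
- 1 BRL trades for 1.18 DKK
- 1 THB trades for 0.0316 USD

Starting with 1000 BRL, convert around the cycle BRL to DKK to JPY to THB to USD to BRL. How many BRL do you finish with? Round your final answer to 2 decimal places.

1000 BRL × 1.18 = 1180 DKK
1180 DKK × 21.6 = 25488 JPY
25488 JPY × 0.233 = 5938.704 THB
5938.704 THB × 0.0316 = 187.6630464 USD
187.6630464 USD × 5.47 = 1026.516863808 BRL

1026.52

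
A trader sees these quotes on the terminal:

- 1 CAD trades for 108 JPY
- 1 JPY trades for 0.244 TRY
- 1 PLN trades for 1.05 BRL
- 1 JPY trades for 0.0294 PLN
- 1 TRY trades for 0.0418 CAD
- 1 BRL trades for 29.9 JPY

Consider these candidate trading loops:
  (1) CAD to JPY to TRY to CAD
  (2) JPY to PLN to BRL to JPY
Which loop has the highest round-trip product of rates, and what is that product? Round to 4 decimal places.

1.1015

(1) 108 × 0.244 × 0.0418 = 1.10151
(2) 0.0294 × 1.05 × 29.9 = 0.92301
Highest is cycle (1) at 1.1015 (>1, arbitrage).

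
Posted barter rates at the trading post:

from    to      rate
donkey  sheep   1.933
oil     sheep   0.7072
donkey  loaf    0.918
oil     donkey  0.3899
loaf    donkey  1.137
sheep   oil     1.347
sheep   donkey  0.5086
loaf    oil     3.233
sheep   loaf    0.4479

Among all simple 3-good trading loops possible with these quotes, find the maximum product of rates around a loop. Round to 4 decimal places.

1.1572

oil→donkey→loaf→oil: 0.3899 × 0.918 × 3.233 = 1.15718
oil→sheep→loaf→oil: 0.7072 × 0.4479 × 3.233 = 1.02407
oil→donkey→sheep→oil: 0.3899 × 1.933 × 1.347 = 1.01520
donkey→sheep→loaf→donkey: 1.933 × 0.4479 × 1.137 = 0.98440
Maximum is oil→donkey→loaf→oil at 1.1572; arbitrage exists.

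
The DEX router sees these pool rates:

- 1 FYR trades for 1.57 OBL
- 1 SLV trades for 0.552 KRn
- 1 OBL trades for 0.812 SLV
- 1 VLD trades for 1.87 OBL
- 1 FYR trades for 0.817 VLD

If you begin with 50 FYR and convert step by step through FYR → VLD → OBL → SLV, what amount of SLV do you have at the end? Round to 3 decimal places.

50 FYR × 0.817 = 40.85 VLD
40.85 VLD × 1.87 = 76.3895 OBL
76.3895 OBL × 0.812 = 62.028274 SLV

62.028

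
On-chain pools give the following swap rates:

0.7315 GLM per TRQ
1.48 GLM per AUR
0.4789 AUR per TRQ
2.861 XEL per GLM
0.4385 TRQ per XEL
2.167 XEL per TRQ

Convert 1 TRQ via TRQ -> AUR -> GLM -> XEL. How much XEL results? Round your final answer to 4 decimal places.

1 TRQ × 0.4789 = 0.4789 AUR
0.4789 AUR × 1.48 = 0.708772 GLM
0.708772 GLM × 2.861 = 2.027796692 XEL

2.0278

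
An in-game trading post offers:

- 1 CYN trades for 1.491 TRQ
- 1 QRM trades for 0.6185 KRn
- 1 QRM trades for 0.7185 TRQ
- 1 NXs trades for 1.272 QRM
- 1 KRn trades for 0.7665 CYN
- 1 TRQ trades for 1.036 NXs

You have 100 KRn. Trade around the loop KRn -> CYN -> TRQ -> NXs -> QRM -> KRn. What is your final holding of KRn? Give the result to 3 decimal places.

93.149

100 KRn × 0.7665 = 76.65 CYN
76.65 CYN × 1.491 = 114.28515 TRQ
114.28515 TRQ × 1.036 = 118.3994154 NXs
118.3994154 NXs × 1.272 = 150.6040563888 QRM
150.6040563888 QRM × 0.6185 = 93.1486088764728 KRn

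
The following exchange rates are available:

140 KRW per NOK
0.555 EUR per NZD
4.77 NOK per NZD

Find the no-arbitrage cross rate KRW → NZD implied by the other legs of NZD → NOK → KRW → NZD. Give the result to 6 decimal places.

Known legs of the cycle: 4.77 × 140 = 667.8
For no arbitrage the full-cycle product must be 1, so the missing rate is 1 / 667.8 ≈ 0.00149745.

0.001497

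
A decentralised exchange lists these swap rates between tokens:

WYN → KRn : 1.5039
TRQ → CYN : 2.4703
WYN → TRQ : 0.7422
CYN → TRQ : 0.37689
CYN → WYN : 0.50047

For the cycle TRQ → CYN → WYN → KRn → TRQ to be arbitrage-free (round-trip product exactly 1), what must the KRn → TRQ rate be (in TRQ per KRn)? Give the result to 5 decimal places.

0.53784

Known legs of the cycle: 2.4703 × 0.50047 × 1.5039 = 1.8592881745599
For no arbitrage the full-cycle product must be 1, so the missing rate is 1 / 1.8592881745599 ≈ 0.5378402.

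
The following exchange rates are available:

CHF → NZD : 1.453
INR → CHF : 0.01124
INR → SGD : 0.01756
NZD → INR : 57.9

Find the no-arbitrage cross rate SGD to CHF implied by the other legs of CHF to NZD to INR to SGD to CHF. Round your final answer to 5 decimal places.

Known legs of the cycle: 1.453 × 57.9 × 0.01756 = 1.477299972
For no arbitrage the full-cycle product must be 1, so the missing rate is 1 / 1.477299972 ≈ 0.6769106.

0.67691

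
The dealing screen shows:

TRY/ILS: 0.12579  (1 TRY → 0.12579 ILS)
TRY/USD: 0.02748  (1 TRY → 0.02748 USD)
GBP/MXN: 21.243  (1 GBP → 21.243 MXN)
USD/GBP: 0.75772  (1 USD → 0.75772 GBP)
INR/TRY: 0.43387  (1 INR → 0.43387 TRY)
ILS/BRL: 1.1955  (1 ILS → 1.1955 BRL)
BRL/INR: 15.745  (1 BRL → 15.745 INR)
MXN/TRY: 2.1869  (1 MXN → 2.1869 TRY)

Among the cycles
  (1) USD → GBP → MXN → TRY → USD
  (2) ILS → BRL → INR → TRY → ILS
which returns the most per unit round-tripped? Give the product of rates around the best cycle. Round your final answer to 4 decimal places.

1.0273

(1) 0.75772 × 21.243 × 2.1869 × 0.02748 = 0.96732
(2) 1.1955 × 15.745 × 0.43387 × 0.12579 = 1.02730
Highest is cycle (2) at 1.0273 (>1, arbitrage).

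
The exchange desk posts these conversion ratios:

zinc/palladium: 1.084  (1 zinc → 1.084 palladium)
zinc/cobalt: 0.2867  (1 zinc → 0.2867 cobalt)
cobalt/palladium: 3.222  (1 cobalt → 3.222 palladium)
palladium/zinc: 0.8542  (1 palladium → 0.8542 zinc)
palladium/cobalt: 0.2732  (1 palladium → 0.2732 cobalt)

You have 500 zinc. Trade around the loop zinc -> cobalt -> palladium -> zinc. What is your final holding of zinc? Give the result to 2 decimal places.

500 zinc × 0.2867 = 143.35 cobalt
143.35 cobalt × 3.222 = 461.8737 palladium
461.8737 palladium × 0.8542 = 394.53251454 zinc

394.53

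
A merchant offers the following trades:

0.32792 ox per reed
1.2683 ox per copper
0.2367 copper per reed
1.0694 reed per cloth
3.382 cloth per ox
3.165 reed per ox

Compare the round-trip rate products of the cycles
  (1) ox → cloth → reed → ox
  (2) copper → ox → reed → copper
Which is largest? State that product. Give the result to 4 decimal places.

1.1860

(1) 3.382 × 1.0694 × 0.32792 = 1.18599
(2) 1.2683 × 3.165 × 0.2367 = 0.95015
Highest is cycle (1) at 1.1860 (>1, arbitrage).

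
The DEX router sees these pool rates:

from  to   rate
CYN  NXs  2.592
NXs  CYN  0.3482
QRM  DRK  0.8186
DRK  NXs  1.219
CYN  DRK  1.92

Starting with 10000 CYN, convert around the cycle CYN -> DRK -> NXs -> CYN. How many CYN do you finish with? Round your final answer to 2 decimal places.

8149.55

10000 CYN × 1.92 = 19200 DRK
19200 DRK × 1.219 = 23404.8 NXs
23404.8 NXs × 0.3482 = 8149.55136 CYN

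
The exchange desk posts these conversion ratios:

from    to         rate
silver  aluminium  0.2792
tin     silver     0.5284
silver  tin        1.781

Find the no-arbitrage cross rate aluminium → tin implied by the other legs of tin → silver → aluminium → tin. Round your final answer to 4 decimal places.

Known legs of the cycle: 0.5284 × 0.2792 = 0.14752928
For no arbitrage the full-cycle product must be 1, so the missing rate is 1 / 0.14752928 ≈ 6.778315.

6.7783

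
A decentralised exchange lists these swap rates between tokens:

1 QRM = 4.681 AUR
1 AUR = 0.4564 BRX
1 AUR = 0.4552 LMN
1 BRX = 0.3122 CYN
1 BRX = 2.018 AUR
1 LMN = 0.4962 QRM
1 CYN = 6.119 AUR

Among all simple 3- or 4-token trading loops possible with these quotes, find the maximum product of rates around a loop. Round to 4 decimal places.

1.0573

LMN→QRM→AUR→LMN: 0.4962 × 4.681 × 0.4552 = 1.05730
CYN→AUR→BRX→CYN: 6.119 × 0.4564 × 0.3122 = 0.87188
Maximum is LMN→QRM→AUR→LMN at 1.0573; arbitrage exists.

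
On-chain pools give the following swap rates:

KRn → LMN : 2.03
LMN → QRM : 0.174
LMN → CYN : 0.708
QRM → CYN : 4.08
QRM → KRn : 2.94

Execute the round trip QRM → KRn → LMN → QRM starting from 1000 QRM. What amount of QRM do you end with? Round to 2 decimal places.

1000 QRM × 2.94 = 2940 KRn
2940 KRn × 2.03 = 5968.2 LMN
5968.2 LMN × 0.174 = 1038.4668 QRM

1038.47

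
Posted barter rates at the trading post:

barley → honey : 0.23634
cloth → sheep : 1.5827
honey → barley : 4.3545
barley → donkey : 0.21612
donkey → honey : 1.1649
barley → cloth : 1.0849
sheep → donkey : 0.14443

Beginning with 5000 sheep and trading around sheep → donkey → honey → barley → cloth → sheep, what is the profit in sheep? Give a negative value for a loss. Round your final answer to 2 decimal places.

5000 sheep × 0.14443 = 722.15 donkey
722.15 donkey × 1.1649 = 841.232535 honey
841.232535 honey × 4.3545 = 3663.1470736575 barley
3663.1470736575 barley × 1.0849 = 3974.14826021102175 cloth
3974.14826021102175 cloth × 1.5827 = 6289.884451435984123725 sheep
Net change: 6289.884451435984123725 − 5000 = 1289.884451435984123725 sheep

1289.88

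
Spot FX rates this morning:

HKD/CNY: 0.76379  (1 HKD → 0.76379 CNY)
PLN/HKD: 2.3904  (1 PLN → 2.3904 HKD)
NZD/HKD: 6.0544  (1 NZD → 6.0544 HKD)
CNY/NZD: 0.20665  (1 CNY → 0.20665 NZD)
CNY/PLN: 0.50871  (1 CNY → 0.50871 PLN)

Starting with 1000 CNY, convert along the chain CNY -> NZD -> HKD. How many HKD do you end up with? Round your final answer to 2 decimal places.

1251.14

1000 CNY × 0.20665 = 206.65 NZD
206.65 NZD × 6.0544 = 1251.14176 HKD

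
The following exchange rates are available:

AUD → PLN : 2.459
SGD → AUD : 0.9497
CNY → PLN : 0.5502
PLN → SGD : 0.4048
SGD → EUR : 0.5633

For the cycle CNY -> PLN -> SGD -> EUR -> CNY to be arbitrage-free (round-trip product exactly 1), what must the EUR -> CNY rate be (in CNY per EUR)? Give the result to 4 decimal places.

7.9707

Known legs of the cycle: 0.5502 × 0.4048 × 0.5633 = 0.125458716768
For no arbitrage the full-cycle product must be 1, so the missing rate is 1 / 0.125458716768 ≈ 7.970749.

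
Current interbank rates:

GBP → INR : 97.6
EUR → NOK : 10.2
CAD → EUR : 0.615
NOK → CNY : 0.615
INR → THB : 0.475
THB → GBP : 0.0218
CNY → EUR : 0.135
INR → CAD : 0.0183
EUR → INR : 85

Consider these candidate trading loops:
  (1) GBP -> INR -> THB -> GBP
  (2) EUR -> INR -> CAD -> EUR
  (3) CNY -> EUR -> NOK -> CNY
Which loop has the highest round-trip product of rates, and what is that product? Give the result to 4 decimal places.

(1) 97.6 × 0.475 × 0.0218 = 1.01065
(2) 85 × 0.0183 × 0.615 = 0.95663
(3) 0.135 × 10.2 × 0.615 = 0.84686
Highest is cycle (1) at 1.0106 (>1, arbitrage).

1.0106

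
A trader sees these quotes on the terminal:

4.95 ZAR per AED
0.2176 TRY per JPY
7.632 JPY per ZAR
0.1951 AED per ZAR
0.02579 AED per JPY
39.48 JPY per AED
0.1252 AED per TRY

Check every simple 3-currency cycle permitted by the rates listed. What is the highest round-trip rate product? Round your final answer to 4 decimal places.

1.0756

AED→JPY→TRY→AED: 39.48 × 0.2176 × 0.1252 = 1.07557
AED→ZAR→JPY→AED: 4.95 × 7.632 × 0.02579 = 0.97430
Maximum is AED→JPY→TRY→AED at 1.0756; arbitrage exists.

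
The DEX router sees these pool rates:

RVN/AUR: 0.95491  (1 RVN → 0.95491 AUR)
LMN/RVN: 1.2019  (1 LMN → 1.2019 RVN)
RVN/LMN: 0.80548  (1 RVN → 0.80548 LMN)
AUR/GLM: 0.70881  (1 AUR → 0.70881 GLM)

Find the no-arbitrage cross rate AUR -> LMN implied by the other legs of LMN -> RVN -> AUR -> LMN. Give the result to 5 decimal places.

0.87130

Known legs of the cycle: 1.2019 × 0.95491 = 1.147706329
For no arbitrage the full-cycle product must be 1, so the missing rate is 1 / 1.147706329 ≈ 0.8713030.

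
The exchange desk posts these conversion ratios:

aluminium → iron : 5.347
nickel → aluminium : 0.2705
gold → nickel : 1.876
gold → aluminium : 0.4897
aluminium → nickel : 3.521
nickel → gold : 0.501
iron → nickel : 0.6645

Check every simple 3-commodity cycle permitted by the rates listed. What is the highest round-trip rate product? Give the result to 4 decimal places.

aluminium→iron→nickel→aluminium: 5.347 × 0.6645 × 0.2705 = 0.96111
aluminium→nickel→gold→aluminium: 3.521 × 0.501 × 0.4897 = 0.86384
Maximum is aluminium→iron→nickel→aluminium at 0.9611; no arbitrage — every cycle loses value.

0.9611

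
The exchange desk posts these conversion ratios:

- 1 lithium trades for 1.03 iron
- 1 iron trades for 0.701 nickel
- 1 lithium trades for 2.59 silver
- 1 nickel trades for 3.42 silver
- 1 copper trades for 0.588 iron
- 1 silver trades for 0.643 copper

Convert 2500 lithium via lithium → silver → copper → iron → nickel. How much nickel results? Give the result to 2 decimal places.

2500 lithium × 2.59 = 6475 silver
6475 silver × 0.643 = 4163.425 copper
4163.425 copper × 0.588 = 2448.0939 iron
2448.0939 iron × 0.701 = 1716.1138239 nickel

1716.11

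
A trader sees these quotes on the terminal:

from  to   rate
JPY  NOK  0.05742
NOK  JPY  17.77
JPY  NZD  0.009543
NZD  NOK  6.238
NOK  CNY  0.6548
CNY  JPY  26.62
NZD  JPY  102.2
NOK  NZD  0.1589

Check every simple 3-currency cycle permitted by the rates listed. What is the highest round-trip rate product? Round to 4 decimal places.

1.0578

NOK→JPY→NZD→NOK: 17.77 × 0.009543 × 6.238 = 1.05783
NOK→CNY→JPY→NOK: 0.6548 × 26.62 × 0.05742 = 1.00088
NOK→NZD→JPY→NOK: 0.1589 × 102.2 × 0.05742 = 0.93248
Maximum is NOK→JPY→NZD→NOK at 1.0578; arbitrage exists.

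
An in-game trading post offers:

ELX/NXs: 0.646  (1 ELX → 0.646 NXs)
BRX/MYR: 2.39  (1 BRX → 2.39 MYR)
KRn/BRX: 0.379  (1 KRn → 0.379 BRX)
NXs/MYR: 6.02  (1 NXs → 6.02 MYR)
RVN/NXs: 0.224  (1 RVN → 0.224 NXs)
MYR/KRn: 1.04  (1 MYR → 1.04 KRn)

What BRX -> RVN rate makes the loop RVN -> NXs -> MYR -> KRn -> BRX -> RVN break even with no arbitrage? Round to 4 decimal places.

Known legs of the cycle: 0.224 × 6.02 × 1.04 × 0.379 = 0.5315168768
For no arbitrage the full-cycle product must be 1, so the missing rate is 1 / 0.5315168768 ≈ 1.881408.

1.8814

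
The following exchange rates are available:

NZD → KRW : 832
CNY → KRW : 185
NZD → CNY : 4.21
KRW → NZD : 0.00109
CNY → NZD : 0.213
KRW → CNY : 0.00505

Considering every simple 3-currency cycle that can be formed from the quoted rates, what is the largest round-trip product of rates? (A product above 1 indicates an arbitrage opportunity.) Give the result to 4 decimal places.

NZD→KRW→CNY→NZD: 832 × 0.00505 × 0.213 = 0.89494
NZD→CNY→KRW→NZD: 4.21 × 185 × 0.00109 = 0.84895
Maximum is NZD→KRW→CNY→NZD at 0.8949; no arbitrage — every cycle loses value.

0.8949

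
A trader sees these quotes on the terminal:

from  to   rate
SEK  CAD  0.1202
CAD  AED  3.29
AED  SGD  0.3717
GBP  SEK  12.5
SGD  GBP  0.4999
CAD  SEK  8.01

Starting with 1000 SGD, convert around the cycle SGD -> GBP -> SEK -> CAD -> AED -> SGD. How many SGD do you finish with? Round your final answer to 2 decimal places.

918.51

1000 SGD × 0.4999 = 499.9 GBP
499.9 GBP × 12.5 = 6248.75 SEK
6248.75 SEK × 0.1202 = 751.09975 CAD
751.09975 CAD × 3.29 = 2471.1181775 AED
2471.1181775 AED × 0.3717 = 918.51462657675 SGD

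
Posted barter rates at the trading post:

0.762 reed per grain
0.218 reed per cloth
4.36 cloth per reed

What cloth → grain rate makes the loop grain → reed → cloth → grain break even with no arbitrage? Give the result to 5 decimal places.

0.30099

Known legs of the cycle: 0.762 × 4.36 = 3.32232
For no arbitrage the full-cycle product must be 1, so the missing rate is 1 / 3.32232 ≈ 0.3009945.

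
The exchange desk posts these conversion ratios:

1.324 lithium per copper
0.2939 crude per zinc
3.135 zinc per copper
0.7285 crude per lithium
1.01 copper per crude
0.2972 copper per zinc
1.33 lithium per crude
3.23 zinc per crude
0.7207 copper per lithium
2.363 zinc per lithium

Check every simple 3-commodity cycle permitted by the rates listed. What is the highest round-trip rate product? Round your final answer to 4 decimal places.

0.9742

copper→lithium→crude→copper: 1.324 × 0.7285 × 1.01 = 0.97418
copper→zinc→crude→copper: 3.135 × 0.2939 × 1.01 = 0.93059
copper→lithium→zinc→copper: 1.324 × 2.363 × 0.2972 = 0.92982
lithium→zinc→crude→lithium: 2.363 × 0.2939 × 1.33 = 0.92367
Maximum is copper→lithium→crude→copper at 0.9742; no arbitrage — every cycle loses value.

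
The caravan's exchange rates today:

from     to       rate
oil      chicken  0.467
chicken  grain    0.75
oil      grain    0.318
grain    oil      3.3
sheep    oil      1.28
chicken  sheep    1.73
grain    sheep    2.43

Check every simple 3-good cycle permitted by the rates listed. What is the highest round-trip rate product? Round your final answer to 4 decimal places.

1.1558

chicken→grain→oil→chicken: 0.75 × 3.3 × 0.467 = 1.15583
chicken→sheep→oil→chicken: 1.73 × 1.28 × 0.467 = 1.03412
sheep→oil→grain→sheep: 1.28 × 0.318 × 2.43 = 0.98911
Maximum is chicken→grain→oil→chicken at 1.1558; arbitrage exists.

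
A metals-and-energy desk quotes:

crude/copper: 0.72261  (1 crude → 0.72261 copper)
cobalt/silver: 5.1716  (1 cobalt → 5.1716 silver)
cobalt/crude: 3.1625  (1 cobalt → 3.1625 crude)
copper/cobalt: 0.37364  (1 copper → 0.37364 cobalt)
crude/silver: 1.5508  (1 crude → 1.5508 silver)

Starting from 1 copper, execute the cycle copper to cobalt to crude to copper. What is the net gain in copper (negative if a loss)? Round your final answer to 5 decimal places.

-0.14614

1 copper × 0.37364 = 0.37364 cobalt
0.37364 cobalt × 3.1625 = 1.1816365 crude
1.1816365 crude × 0.72261 = 0.853862351265 copper
Net change: 0.853862351265 − 1 = -0.146137648735 copper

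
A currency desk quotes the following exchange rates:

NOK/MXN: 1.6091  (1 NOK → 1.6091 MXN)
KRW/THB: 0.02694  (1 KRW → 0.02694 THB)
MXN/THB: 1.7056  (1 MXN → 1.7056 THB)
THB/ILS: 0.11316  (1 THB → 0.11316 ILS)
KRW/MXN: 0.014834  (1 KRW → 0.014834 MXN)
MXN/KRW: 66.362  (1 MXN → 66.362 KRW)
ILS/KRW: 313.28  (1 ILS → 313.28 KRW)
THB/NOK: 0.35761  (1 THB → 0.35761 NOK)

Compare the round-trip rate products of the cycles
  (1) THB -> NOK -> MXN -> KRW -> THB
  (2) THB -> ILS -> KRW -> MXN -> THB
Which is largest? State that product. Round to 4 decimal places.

1.0287

(1) 0.35761 × 1.6091 × 66.362 × 0.02694 = 1.02875
(2) 0.11316 × 313.28 × 0.014834 × 1.7056 = 0.89694
Highest is cycle (1) at 1.0287 (>1, arbitrage).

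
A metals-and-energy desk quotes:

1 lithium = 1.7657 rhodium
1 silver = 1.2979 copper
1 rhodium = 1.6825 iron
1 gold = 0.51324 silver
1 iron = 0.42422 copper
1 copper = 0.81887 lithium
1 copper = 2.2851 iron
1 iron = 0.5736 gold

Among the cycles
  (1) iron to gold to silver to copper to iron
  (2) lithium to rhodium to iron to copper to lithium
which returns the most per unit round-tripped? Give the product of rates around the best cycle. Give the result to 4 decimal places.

(1) 0.5736 × 0.51324 × 1.2979 × 2.2851 = 0.87312
(2) 1.7657 × 1.6825 × 0.42422 × 0.81887 = 1.03200
Highest is cycle (2) at 1.0320 (>1, arbitrage).

1.0320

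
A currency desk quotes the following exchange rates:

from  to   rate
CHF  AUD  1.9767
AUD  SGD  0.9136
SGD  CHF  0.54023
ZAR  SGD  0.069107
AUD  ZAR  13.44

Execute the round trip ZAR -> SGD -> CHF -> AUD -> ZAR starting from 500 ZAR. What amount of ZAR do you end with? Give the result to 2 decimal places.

495.92

500 ZAR × 0.069107 = 34.5535 SGD
34.5535 SGD × 0.54023 = 18.666837305 CHF
18.666837305 CHF × 1.9767 = 36.8987373007935 AUD
36.8987373007935 AUD × 13.44 = 495.91902932266464 ZAR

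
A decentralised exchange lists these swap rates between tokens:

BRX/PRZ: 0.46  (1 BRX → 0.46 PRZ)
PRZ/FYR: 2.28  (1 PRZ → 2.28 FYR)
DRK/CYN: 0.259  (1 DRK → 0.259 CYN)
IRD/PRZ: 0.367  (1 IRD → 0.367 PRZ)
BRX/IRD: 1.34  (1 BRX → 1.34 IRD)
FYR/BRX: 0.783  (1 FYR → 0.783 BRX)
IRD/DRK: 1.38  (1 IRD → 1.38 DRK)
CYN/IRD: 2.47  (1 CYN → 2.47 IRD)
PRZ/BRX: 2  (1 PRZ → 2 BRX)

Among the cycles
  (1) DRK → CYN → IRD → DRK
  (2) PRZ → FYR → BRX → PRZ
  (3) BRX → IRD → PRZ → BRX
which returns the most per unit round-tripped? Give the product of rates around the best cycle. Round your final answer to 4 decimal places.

(1) 0.259 × 2.47 × 1.38 = 0.88283
(2) 2.28 × 0.783 × 0.46 = 0.82121
(3) 1.34 × 0.367 × 2 = 0.98356
Highest is cycle (3) at 0.9836 (≤1, no arbitrage).

0.9836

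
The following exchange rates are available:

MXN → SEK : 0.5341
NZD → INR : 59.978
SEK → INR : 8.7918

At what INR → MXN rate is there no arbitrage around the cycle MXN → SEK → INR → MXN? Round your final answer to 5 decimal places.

0.21296

Known legs of the cycle: 0.5341 × 8.7918 = 4.69570038
For no arbitrage the full-cycle product must be 1, so the missing rate is 1 / 4.69570038 ≈ 0.2129608.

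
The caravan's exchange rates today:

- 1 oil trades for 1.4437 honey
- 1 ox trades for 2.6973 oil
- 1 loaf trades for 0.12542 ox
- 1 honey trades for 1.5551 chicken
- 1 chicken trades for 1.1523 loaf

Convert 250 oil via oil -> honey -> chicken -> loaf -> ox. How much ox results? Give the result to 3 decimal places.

81.116

250 oil × 1.4437 = 360.925 honey
360.925 honey × 1.5551 = 561.2744675 chicken
561.2744675 chicken × 1.1523 = 646.75656890025 loaf
646.75656890025 loaf × 0.12542 = 81.116208871469355 ox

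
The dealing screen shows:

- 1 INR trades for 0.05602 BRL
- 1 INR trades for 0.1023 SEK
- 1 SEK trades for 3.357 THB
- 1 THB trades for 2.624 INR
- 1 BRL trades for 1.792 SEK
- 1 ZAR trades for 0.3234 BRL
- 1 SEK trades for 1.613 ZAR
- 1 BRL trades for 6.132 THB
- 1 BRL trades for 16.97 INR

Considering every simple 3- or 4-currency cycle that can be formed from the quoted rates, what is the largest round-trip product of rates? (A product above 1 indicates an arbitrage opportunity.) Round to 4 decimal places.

ZAR→BRL→SEK→ZAR: 0.3234 × 1.792 × 1.613 = 0.93479
ZAR→BRL→INR→SEK→ZAR: 0.3234 × 16.97 × 0.1023 × 1.613 = 0.90559
INR→BRL→THB→INR: 0.05602 × 6.132 × 2.624 = 0.90138
INR→SEK→THB→INR: 0.1023 × 3.357 × 2.624 = 0.90114
INR→BRL→SEK→THB→INR: 0.05602 × 1.792 × 3.357 × 2.624 = 0.88429
Maximum is ZAR→BRL→SEK→ZAR at 0.9348; no arbitrage — every cycle loses value.

0.9348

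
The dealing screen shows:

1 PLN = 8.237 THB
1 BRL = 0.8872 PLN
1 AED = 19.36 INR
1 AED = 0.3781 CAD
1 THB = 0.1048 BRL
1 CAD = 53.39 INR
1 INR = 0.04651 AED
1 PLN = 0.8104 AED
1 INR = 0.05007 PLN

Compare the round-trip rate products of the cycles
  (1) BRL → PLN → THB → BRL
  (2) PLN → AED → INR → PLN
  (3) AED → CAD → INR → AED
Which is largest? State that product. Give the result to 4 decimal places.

(1) 0.8872 × 8.237 × 0.1048 = 0.76586
(2) 0.8104 × 19.36 × 0.05007 = 0.78557
(3) 0.3781 × 53.39 × 0.04651 = 0.93889
Highest is cycle (3) at 0.9389 (≤1, no arbitrage).

0.9389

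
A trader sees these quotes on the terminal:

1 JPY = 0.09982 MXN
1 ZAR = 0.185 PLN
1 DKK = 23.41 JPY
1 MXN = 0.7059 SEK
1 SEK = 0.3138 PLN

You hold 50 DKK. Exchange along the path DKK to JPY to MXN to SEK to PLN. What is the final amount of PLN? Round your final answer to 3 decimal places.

50 DKK × 23.41 = 1170.5 JPY
1170.5 JPY × 0.09982 = 116.83931 MXN
116.83931 MXN × 0.7059 = 82.476868929 SEK
82.476868929 SEK × 0.3138 = 25.8812414699202 PLN

25.881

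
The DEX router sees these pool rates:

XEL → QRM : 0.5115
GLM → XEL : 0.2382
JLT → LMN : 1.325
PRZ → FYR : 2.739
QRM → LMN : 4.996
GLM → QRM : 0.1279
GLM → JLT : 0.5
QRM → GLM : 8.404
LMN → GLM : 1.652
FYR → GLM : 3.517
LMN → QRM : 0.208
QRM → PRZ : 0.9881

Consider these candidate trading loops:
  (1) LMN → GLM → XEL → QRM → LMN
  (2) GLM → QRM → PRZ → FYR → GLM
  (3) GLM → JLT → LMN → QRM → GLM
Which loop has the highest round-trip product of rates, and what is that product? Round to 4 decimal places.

(1) 1.652 × 0.2382 × 0.5115 × 4.996 = 1.00559
(2) 0.1279 × 0.9881 × 2.739 × 3.517 = 1.21741
(3) 0.5 × 1.325 × 0.208 × 8.404 = 1.15807
Highest is cycle (2) at 1.2174 (>1, arbitrage).

1.2174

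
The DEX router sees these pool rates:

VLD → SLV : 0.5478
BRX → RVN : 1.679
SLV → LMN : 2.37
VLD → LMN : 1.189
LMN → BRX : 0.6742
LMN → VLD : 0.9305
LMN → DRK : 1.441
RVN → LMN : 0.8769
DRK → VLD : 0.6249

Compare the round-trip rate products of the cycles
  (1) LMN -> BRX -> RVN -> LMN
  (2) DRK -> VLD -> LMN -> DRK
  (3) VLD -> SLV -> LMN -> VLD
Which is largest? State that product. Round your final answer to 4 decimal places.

1.2081

(1) 0.6742 × 1.679 × 0.8769 = 0.99263
(2) 0.6249 × 1.189 × 1.441 = 1.07067
(3) 0.5478 × 2.37 × 0.9305 = 1.20806
Highest is cycle (3) at 1.2081 (>1, arbitrage).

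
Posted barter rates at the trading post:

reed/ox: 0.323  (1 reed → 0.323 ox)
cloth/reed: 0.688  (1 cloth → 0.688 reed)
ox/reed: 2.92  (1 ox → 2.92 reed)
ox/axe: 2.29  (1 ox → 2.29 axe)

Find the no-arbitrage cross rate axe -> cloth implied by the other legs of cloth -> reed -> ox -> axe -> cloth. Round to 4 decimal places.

1.9650

Known legs of the cycle: 0.688 × 0.323 × 2.29 = 0.50889296
For no arbitrage the full-cycle product must be 1, so the missing rate is 1 / 0.50889296 ≈ 1.965050.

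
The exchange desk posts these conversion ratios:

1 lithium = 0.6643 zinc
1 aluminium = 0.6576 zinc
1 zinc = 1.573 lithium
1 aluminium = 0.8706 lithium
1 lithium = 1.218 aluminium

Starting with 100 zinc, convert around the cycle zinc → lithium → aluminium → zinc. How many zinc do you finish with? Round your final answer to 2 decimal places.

125.99

100 zinc × 1.573 = 157.3 lithium
157.3 lithium × 1.218 = 191.5914 aluminium
191.5914 aluminium × 0.6576 = 125.99050464 zinc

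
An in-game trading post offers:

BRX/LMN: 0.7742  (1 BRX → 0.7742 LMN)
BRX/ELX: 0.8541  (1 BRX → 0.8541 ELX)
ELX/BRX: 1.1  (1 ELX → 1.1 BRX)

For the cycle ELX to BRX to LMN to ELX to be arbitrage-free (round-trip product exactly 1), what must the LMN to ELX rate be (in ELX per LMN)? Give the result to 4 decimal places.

1.1742

Known legs of the cycle: 1.1 × 0.7742 = 0.85162
For no arbitrage the full-cycle product must be 1, so the missing rate is 1 / 0.85162 ≈ 1.174233.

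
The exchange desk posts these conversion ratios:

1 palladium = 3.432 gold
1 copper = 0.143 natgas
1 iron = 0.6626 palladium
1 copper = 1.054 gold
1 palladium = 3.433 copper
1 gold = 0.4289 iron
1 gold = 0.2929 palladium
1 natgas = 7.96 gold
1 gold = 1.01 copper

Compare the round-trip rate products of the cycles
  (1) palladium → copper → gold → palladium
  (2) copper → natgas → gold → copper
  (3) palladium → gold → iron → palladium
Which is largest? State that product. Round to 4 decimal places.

(1) 3.433 × 1.054 × 0.2929 = 1.05982
(2) 0.143 × 7.96 × 1.01 = 1.14966
(3) 3.432 × 0.4289 × 0.6626 = 0.97534
Highest is cycle (2) at 1.1497 (>1, arbitrage).

1.1497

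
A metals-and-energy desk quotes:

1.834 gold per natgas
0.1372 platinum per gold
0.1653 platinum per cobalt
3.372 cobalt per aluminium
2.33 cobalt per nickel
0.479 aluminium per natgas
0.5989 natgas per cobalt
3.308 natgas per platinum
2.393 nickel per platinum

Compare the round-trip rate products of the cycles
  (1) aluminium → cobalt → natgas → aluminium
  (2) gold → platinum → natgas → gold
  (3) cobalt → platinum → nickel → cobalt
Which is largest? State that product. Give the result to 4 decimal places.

0.9673

(1) 3.372 × 0.5989 × 0.479 = 0.96734
(2) 0.1372 × 3.308 × 1.834 = 0.83237
(3) 0.1653 × 2.393 × 2.33 = 0.92166
Highest is cycle (1) at 0.9673 (≤1, no arbitrage).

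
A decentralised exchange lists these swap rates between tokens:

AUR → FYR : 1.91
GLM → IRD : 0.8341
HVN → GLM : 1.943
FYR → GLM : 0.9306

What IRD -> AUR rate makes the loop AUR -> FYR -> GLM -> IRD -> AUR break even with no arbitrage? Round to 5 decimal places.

Known legs of the cycle: 1.91 × 0.9306 × 0.8341 = 1.4825677086
For no arbitrage the full-cycle product must be 1, so the missing rate is 1 / 1.4825677086 ≈ 0.6745055.

0.67451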